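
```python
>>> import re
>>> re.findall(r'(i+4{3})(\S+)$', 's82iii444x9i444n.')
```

[('iii444', 'x9i444n.')]

Pattern: one or more of a literal 'i', then exactly 3 of a literal '4' (captured); then one or more of a non-whitespace character (captured); then anchored at the end.
Matches: at [3:17] match 'iii444x9i444n.', groups = ('iii444', 'x9i444n.').
Multiple groups make `findall` return tuples — one 2-tuple for the one match.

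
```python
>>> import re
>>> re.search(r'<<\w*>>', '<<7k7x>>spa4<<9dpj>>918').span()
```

`re.search` scans for the first position where the pattern succeeds.
The match spans [0:8] → '<<7k7x>>'.

(0, 8)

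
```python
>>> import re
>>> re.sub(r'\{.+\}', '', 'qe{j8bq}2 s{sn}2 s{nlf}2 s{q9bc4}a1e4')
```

'qea1e4'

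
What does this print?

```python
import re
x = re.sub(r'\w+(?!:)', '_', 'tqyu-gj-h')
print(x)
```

Because the assertion is negative and zero-width, positions next to the forbidden text are skipped.
Matches: at [0:4] → 'tqyu'; at [5:7] → 'gj'; at [8:9] → 'h'.
Every occurrence is swapped for '_'.

_-_-_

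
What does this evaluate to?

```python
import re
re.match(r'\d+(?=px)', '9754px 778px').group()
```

'9754'

The lookaround is zero-width — it requires the adjacent text to match without consuming it, so the asserted text isn't part of the match.
`match` is anchored at position 0; if the pattern doesn't fit there, it returns None.
The match spans [0:4] → '9754'.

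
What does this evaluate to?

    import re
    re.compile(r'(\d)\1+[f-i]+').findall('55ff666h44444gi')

['5', '6', '4']

`\1` has to match the exact text group 1 already captured.
With a single group, `findall` returns only what that group captured — 3 items.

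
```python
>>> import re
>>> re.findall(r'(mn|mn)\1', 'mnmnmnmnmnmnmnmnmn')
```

['mn', 'mn', 'mn', 'mn']

The backreference `\1` re-matches whatever the first group consumed, character for character.
With a single group, `findall` returns only what that group captured — 4 items.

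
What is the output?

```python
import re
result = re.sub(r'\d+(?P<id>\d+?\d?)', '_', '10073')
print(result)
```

_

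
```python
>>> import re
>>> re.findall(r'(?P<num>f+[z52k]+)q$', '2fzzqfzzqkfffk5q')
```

['fffk5']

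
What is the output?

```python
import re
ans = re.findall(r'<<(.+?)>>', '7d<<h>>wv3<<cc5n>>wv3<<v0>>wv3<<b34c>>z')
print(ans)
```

With the lazy modifier that quantifier settles for the fewest repetitions that let the rest of the pattern succeed (the atoms after it are unaffected and can still be greedy).
Matches: at [2:7] match '<<h>>', group 1 = 'h'; at [10:18] match '<<cc5n>>', group 1 = 'cc5n'; at [21:27] match '<<v0>>', group 1 = 'v0'; at [30:38] match '<<b34c>>', group 1 = 'b34c'.
`findall` collects group 1 from each match (4 total).

['h', 'cc5n', 'v0', 'b34c']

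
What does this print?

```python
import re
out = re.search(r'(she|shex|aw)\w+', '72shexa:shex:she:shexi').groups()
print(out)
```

The regex engine tests alternatives in the order written; an earlier branch that matches wins even if a later one would match more.
`re.search` scans for the first position where the pattern succeeds.
The match spans [2:7] → 'shexa'.
Captured: group 1 = 'she'.

('she',)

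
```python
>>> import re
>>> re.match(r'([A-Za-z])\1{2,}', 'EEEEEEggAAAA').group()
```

The backreference `\1` re-matches whatever the first group consumed, character for character.
`match` is anchored at position 0; if the pattern doesn't fit there, it returns None.
The match spans [0:6] → 'EEEEEE'.
Captured: group 1 = 'E'.

'EEEEEE'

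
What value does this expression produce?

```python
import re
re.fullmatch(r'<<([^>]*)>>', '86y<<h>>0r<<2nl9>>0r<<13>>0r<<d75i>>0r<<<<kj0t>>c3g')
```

None

`fullmatch` succeeds only if the pattern covers the string from start to end.
Here there's no way to consume every character, so the call returns None.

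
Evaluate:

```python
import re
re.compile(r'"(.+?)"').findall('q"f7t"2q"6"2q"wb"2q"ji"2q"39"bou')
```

['f7t', '6', 'wb', 'ji', '39']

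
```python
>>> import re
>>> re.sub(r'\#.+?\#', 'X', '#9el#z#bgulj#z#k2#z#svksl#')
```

The `?` after the quantifier makes it lazy — it takes as little as possible before letting the rest of the pattern try.
`sub` substitutes 'X' at each match site.

'XzXzXzX'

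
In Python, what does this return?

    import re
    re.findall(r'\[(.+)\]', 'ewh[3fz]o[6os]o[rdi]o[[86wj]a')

`findall` collects group 1 from the one match (1 total).

['3fz]o[6os]o[rdi]o[[86wj']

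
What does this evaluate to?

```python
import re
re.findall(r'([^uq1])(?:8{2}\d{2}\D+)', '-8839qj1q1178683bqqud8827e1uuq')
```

['-', 'd']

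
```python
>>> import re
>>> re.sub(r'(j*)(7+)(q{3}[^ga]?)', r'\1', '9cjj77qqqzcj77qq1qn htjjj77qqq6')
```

This matches zero or more of a literal 'j' (captured); then one or more of a literal '7' (captured); then exactly 3 of the literal 'q', then optionally any character except [ga] (captured).
Matches: at [2:10] → 'jj77qqqz'; at [22:31] → 'jjj77qqq6'.
The replacement refers to a captured group, so each match is rewritten using its own captured text.

'9cjjcj77qq1qn htjjj'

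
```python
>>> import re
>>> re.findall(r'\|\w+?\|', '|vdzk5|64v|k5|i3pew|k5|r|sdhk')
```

Since nothing is captured, `findall` lists the 3 matched substrings directly.

['|vdzk5|', '|k5|', '|k5|']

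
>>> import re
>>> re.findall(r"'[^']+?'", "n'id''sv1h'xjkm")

["'id'", "'sv1h'"]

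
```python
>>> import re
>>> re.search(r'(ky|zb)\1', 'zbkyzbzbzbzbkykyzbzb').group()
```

A backreference is literal: `\1` must see the identical characters the first group matched.
`re.search` scans for the first position where the pattern succeeds.
The match spans [4:8] → 'zbzb'.
Captured: group 1 = 'zb'.

'zbzb'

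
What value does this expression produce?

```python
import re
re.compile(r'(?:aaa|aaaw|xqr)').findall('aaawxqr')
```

['aaa', 'xqr']

`|` is ordered: at each position the engine commits to the first alternative that works.
Matches: at [0:3] → 'aaa'; at [4:7] → 'xqr'.
Since nothing is captured, `findall` lists the 2 matched substrings directly.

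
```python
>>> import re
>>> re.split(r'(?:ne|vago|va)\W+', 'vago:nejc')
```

['', 'nejc']

Each match becomes a cut point; 2 segments remain.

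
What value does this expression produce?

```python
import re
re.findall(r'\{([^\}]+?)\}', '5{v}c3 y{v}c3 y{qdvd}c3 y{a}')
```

One capturing group, so `findall` returns just the captured substring from each match — 4 in all.

['v', 'v', 'qdvd', 'a']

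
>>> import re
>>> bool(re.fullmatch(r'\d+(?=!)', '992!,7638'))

False

`re.fullmatch` requires the pattern to consume the entire string.
Here the string isn't matched end-to-end, so the call returns None, and `bool(None)` is False.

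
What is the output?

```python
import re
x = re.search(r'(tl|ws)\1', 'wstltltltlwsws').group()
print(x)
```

tltl

`\1` has to match the exact text group 1 already captured.
`search` walks the string left to right and returns the first match it finds.
The match spans [2:6] → 'tltl'.
Captured: group 1 = 'tl'.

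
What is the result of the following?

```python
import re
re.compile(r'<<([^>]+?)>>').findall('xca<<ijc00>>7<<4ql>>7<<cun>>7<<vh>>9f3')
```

One capturing group, so `findall` returns just the captured substring from each match — 4 in all.

['ijc00', '4ql', 'cun', 'vh']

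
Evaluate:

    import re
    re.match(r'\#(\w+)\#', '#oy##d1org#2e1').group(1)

The match spans [0:4] → '#oy#'.
Captured: group 1 = 'oy'.

'oy'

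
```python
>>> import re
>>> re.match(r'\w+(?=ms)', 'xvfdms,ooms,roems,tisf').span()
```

(0, 4)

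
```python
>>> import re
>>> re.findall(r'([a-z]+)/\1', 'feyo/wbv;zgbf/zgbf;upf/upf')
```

['zgbf', 'upf']

`\1` has to match the exact text group 1 already captured.
Scanning left to right: at [9:18] match 'zgbf/zgbf', group 1 = 'zgbf'; at [19:26] match 'upf/upf', group 1 = 'upf'.
`findall` collects group 1 from each match (2 total).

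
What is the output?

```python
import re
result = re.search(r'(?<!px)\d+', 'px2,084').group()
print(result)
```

084

A negative assertion filters positions out without eating any characters.
`search` walks the string left to right and returns the first match it finds.
The match spans [4:7] → '084'.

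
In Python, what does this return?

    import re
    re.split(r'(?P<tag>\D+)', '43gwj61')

['43', 'gwj', '61']

The pattern matches one or more of a non-digit (captured as 'tag').
Matches to split on: at [2:5] → 'gwj'.
Because the pattern has a capturing group, `split` also inserts each captured text between the pieces.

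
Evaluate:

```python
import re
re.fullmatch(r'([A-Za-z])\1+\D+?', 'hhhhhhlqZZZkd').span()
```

The backreference `\1` re-matches whatever the first group consumed, character for character.
`re.fullmatch` requires the pattern to consume the entire string.
The match spans [0:13] → 'hhhhhhlqZZZkd'.
Captured: group 1 = 'h'.

(0, 13)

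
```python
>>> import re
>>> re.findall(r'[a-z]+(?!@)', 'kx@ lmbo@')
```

['k', 'lmb']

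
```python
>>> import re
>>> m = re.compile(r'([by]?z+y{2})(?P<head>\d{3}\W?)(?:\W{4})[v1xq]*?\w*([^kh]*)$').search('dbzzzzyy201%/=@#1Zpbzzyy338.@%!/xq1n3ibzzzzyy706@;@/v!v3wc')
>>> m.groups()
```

The pattern matches optionally one of [by], then one or more of a literal 'z', then exactly 2 of the literal 'y' (captured); then exactly 3 of a digit, then optionally a non-word character (captured as 'head'); then exactly 4 of a non-word character (non-capturing group); then zero or more of one of [v1xq] (lazy), then zero or more of a word character; then zero or more of any character except [kh] (captured); then anchored at the end.
`re.search` tries every starting position until one works.
The match spans [1:58] → 'bzzzzyy201%/=@#1Zpbzzyy338.@%!/xq1n3ibzzzzyy706@;@/v!v3wc'.
Captured: group 1 = 'bzzzzyy', group 2 = '201%', group 3 = '.@%!/xq1n3ibzzzzyy706@;@/v!v3wc'.

('bzzzzyy', '201%', '.@%!/xq1n3ibzzzzyy706@;@/v!v3wc')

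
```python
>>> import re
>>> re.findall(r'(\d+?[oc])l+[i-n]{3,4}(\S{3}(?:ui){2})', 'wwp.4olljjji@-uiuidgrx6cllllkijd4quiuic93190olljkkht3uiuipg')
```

[('4o', 'i@-uiui'), ('6c', 'd4quiui'), ('93190o', 'ht3uiui')]

This matches one or more of a digit (lazy), then one of [oc] (captured); then one or more of the literal 'l', then 3 to 4 of a character in [i-n]; then exactly 3 of a non-whitespace character, then the literal 'ui' repeated 2 times (captured).
Matches: at [4:18] match '4olljjji@-uiui', groups = ('4o', 'i@-uiui'); at [22:38] match '6cllllkijd4quiui', groups = ('6c', 'd4quiui'); at [39:57] match '93190olljkkht3uiui', groups = ('93190o', 'ht3uiui').
Multiple groups make `findall` return tuples — one 2-tuple for each match.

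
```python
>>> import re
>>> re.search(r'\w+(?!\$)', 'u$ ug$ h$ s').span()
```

(3, 4)

Because the assertion is negative and zero-width, positions next to the forbidden text are skipped.
The match spans [3:4] → 'u'.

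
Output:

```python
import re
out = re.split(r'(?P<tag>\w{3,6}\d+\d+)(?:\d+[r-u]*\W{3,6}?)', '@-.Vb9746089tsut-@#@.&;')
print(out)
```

['@-.', 'Vb974608', '@.&;']

With the lazy modifier that quantifier settles for the fewest repetitions that let the rest of the pattern succeed (the atoms after it are unaffected and can still be greedy).
Because the pattern has a capturing group, `split` also inserts each captured text between the pieces.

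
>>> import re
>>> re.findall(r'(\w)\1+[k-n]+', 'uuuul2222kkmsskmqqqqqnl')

A backreference is literal: `\1` must see the identical characters the first group matched.
`findall` collects group 1 from each match (4 total).

['u', '2', 's', 'q']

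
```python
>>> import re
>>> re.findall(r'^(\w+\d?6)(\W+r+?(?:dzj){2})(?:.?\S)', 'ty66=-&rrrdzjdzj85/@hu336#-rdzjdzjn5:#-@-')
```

Pattern: anchored at the start of the string; then one or more of a word character, then optionally a digit, then the literal '6' (captured); then one or more of a non-word character, then one or more of a literal 'r' (lazy), then the literal 'dzj' repeated 2 times (captured); then optionally any character, then a non-whitespace character (non-capturing group).
Walking the string: at [0:18] match 'ty66=-&rrrdzjdzj85', groups = ('ty66', '=-&rrrdzjdzj').
2 groups means the one result is a tuple of 2 captured strings — 1 here.

[('ty66', '=-&rrrdzjdzj')]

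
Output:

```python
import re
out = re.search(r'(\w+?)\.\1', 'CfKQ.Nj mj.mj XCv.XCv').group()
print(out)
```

`\1` is not a pattern — it's the concrete string captured by group 1, re-applied verbatim.
The match spans [8:13] → 'mj.mj'.

mj.mj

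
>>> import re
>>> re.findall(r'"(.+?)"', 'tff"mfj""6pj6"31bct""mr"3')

['mfj', '6pj6', '"mr']

Because the quantifier is non-greedy, it stops expanding at the earliest point where the rest of the pattern can succeed.
One capturing group, so `findall` returns just the captured substring from each match — 3 in all.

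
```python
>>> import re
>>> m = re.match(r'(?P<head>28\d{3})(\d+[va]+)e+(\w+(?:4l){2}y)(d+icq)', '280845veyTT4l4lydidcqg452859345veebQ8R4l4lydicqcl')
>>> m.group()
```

This matches the literal '28', then exactly 3 of a digit (captured as 'head'); then one or more of a digit, then one or more of one of [va] (captured); then one or more of a literal 'e'; then one or more of a word character, then the literal '4l' repeated 2 times, then a literal 'y' (captured); then one or more of the literal 'd', then the literal 'icq' (captured).
With `match`, the pattern is implicitly anchored at the beginning.
The match spans [0:47] → '280845veyTT4l4lydidcqg452859345veebQ8R4l4lydicq'.
Captured: group 1 = '28084', group 2 = '5v', group 3 = 'yTT4l4lydidcqg452859345veebQ8R4l4ly', group 4 = 'dicq'.

'280845veyTT4l4lydidcqg452859345veebQ8R4l4lydicq'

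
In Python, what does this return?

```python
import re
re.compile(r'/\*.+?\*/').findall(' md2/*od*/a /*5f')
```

['/*od*/']

Since nothing is captured, `findall` lists the 1 matched substring directly.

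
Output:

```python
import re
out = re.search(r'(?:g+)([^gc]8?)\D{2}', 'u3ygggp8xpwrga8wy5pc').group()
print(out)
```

gggp8xp

This matches one or more of a literal 'g' (non-capturing group); then any character except [gc], then optionally the literal '8' (captured); then exactly 2 of a non-digit.
The match spans [3:10] → 'gggp8xp'.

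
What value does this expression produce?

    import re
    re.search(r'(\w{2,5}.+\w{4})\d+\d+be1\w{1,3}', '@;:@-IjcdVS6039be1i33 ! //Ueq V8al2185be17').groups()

Pattern: 2 to 5 of a word character, then one or more of any character, then exactly 4 of a word character (captured); then one or more of a digit; then one or more of a digit, then the literal 'be1', then 1 to 3 of a word character.
Unlike `match`, `search` isn't anchored — it looks for the pattern anywhere in the string.
The match spans [5:42] → 'IjcdVS6039be1i33 ! //Ueq V8al2185be17'.
Captured: group 1 = 'IjcdVS6039be1i33 ! //Ueq V8al21'.

('IjcdVS6039be1i33 ! //Ueq V8al21',)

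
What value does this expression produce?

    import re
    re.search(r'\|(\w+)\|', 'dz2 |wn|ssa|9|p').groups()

('wn',)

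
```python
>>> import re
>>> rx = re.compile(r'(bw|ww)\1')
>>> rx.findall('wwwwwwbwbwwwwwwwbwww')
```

The backreference `\1` re-matches whatever the first group consumed, character for character.
`findall` collects group 1 from each match (3 total).

['ww', 'bw', 'ww']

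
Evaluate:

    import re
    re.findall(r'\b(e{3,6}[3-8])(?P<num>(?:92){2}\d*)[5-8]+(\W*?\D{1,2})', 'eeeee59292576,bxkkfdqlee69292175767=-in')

The pattern matches a word boundary (`\b`, zero-width); then 3 to 6 of the literal 'e', then a character in [3-8] (captured); then the literal '92' repeated 2 times, then zero or more of a digit (captured as 'num'); then one or more of a character in [5-8]; then zero or more of a non-word character (lazy), then 1 to 2 of a non-digit (captured).
A non-greedy quantifier consumes as few characters as it can — just enough that the remainder of the pattern still matches from where it stops; whatever follows it matches normally.
Scanning left to right: at [0:15] match 'eeeee59292576,b', groups = ('eeeee5', '929257', ',b').
3 groups means the one result is a tuple of 3 captured strings — 1 here.

[('eeeee5', '929257', ',b')]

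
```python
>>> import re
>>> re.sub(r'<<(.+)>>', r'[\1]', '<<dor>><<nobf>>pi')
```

'[dor>><<nobf]pi'

Matches: at [0:15] → '<<dor>><<nobf>>'.
The replacement refers to a captured group, so each match is rewritten using its own captured text.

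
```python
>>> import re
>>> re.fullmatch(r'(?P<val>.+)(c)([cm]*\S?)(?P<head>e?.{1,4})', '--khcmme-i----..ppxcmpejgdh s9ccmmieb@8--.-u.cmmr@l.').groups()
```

('--khcmme-i----..ppxcmpejgdh s9ccmmieb@8--.-u.', 'c', 'mmr', '@l.')

Pattern: one or more of any character (captured as 'val'); then a literal 'c' (captured); then zero or more of one of [cm], then optionally a non-whitespace character (captured); then optionally a literal 'e', then 1 to 4 of any character (captured as 'head').
`re.fullmatch` requires the pattern to consume the entire string.
The match spans [0:52] → '--khcmme-i----..ppxcmpejgdh s9ccmmieb@8--.-u.cmmr@l.'.
Captured: group 1 = '--khcmme-i----..ppxcmpejgdh s9ccmmieb@8--.-u.', group 2 = 'c', group 3 = 'mmr', group 4 = '@l.'.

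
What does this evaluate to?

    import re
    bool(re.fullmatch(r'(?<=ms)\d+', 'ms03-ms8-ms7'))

False

The positive lookaround only admits positions where the adjacent text matches; those characters stay outside the span.
`fullmatch` succeeds only if the pattern covers the string from start to end.
Here there's no way to consume every character, so the call returns None, and `bool(None)` is False.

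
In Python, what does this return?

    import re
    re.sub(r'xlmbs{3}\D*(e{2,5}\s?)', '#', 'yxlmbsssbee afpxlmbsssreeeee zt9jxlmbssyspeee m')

The pattern matches the literal 'xl', then the literal 'mb'; then exactly 3 of the literal 's', then zero or more of a non-digit; then 2 to 5 of the literal 'e', then optionally whitespace (captured).
Matches: at [1:29] → 'xlmbsssbee afpxlmbsssreeeee '.
Every occurrence is swapped for '#'.

'y#zt9jxlmbssyspeee m'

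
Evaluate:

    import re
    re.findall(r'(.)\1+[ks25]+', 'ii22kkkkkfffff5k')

['i', 'f']

A backreference is literal: `\1` must see the identical characters the first group matched.
With a single group, `findall` returns only what that group captured — 2 items.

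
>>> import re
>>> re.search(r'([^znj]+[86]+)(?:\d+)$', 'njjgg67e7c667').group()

'gg67e7c667'

The match spans [3:13] → 'gg67e7c667'.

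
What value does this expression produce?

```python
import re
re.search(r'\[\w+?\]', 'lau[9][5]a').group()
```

'[9]'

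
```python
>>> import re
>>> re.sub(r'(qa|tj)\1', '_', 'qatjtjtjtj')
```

`\1` is not a pattern — it's the concrete string captured by group 1, re-applied verbatim.
Matches: at [2:6] → 'tjtj'; at [6:10] → 'tjtj'.
Every occurrence is swapped for '_'.

'qa__'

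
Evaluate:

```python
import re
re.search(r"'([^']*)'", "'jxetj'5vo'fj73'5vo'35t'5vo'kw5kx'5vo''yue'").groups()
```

Unlike `match`, `search` isn't anchored — it looks for the pattern anywhere in the string.
The match spans [0:7] → "'jxetj'".
Captured: group 1 = 'jxetj'.

('jxetj',)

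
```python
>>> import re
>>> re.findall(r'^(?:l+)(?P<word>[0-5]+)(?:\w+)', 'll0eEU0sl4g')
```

['0']

This matches anchored at the start of the string; then one or more of a literal 'l' (non-capturing group); then one or more of a character in [0-5] (captured as 'word'); then one or more of a word character (non-capturing group).
Walking the string: at [0:11] match 'll0eEU0sl4g', group 1 = '0'.
With a single group, `findall` returns only what that group captured — 1 item.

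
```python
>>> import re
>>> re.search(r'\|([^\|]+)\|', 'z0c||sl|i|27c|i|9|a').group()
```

Unlike `match`, `search` isn't anchored — it looks for the pattern anywhere in the string.
The match spans [4:8] → '|sl|'.
Captured: group 1 = 'sl'.

'|sl|'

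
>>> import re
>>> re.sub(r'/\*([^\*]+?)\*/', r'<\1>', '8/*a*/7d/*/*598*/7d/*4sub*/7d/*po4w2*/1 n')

'8<a>7d/*<598>7d<4sub>7d<po4w2>1 n'

Matches: at [1:6] → '/*a*/'; at [10:17] → '/*598*/'; at [19:27] → '/*4sub*/'; at [29:38] → '/*po4w2*/'.
Each match is replaced using the text its own group 1 captured.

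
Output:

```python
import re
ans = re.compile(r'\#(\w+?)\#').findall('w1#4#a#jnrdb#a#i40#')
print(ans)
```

Scanning left to right: at [2:5] match '#4#', group 1 = '4'; at [6:13] match '#jnrdb#', group 1 = 'jnrdb'; at [14:19] match '#i40#', group 1 = 'i40'.
`findall` collects group 1 from each match (3 total).

['4', 'jnrdb', 'i40']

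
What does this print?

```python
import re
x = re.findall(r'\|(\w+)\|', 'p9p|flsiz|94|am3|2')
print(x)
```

Walking the string: at [3:10] match '|flsiz|', group 1 = 'flsiz'; at [12:17] match '|am3|', group 1 = 'am3'.
`findall` collects group 1 from each match (2 total).

['flsiz', 'am3']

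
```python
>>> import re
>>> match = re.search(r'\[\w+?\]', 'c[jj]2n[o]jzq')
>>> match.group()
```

'[jj]'

`re.search` tries every starting position until one works.
The match spans [1:5] → '[jj]'.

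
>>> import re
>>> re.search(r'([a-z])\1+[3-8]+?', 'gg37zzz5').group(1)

'g'

The match spans [0:3] → 'gg3'.
Captured: group 1 = 'g'.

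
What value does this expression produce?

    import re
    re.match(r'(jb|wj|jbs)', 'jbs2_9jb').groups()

('jb',)

`|` is ordered: at each position the engine commits to the first alternative that works.
With `match`, the pattern is implicitly anchored at the beginning.
The match spans [0:2] → 'jb'.
Captured: group 1 = 'jb'.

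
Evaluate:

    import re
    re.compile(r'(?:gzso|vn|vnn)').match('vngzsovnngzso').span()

(0, 2)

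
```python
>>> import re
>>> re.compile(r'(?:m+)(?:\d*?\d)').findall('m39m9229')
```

['m3', 'm9']

Pattern: one or more of a literal 'm' (non-capturing group); then zero or more of a digit (lazy), then a digit (non-capturing group).
Walking the string: at [0:2] → 'm3'; at [3:5] → 'm9'.
No capturing groups, so `findall` returns the 2 full match strings.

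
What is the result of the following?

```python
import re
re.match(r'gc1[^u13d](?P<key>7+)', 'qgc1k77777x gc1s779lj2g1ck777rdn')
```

This matches the literal 'gc1', then any character except [u13d]; then one or more of a literal '7' (captured as 'key').
With `match`, the pattern is implicitly anchored at the beginning.
Here the string doesn't start with a match, so the call returns None.

None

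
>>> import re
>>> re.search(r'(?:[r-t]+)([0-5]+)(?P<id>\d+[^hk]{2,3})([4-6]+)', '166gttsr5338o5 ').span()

Pattern: one or more of a character in [r-t] (non-capturing group); then one or more of a character in [0-5] (captured); then one or more of a digit, then 2 to 3 of any character except [hk] (captured as 'id'); then one or more of a character in [4-6] (captured).
`re.search` scans for the first position where the pattern succeeds.
The match spans [4:14] → 'ttsr5338o5'.
Captured: group 1 = '53', group 2 = '38o', group 3 = '5'.

(4, 14)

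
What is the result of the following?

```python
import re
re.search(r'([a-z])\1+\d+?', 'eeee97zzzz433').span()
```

(0, 5)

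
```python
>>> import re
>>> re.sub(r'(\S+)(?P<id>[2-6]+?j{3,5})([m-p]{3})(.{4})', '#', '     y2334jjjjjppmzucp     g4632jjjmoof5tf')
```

'     #     #'

This matches one or more of a non-whitespace character (captured); then one or more of a character in [2-6] (lazy), then 3 to 5 of the literal 'j' (captured as 'id'); then exactly 3 of a character in [m-p] (captured); then exactly 4 of any character (captured).
Each match is replaced by '#'.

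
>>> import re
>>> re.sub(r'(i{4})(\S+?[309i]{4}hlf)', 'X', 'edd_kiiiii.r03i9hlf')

'edd_kX'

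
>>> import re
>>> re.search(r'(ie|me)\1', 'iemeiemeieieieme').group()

'ieie'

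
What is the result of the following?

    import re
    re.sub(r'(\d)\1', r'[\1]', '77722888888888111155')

'[7]7[2][8][8][8][8]8[1][1][5]'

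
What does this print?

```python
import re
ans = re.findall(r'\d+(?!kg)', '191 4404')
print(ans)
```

['191', '4404']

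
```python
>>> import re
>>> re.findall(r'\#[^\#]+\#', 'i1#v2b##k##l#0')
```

Scanning left to right: at [2:7] → '#v2b#'; at [7:10] → '#k#'; at [10:13] → '#l#'.
No capturing groups, so `findall` returns the 3 full match strings.

['#v2b#', '#k#', '#l#']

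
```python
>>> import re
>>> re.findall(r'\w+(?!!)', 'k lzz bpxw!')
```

The negative lookaround is zero-width — it rules out positions where the adjacent text would match, without consuming anything.
With no groups in the pattern, `findall` gives back each whole match — 3 here.

['k', 'lzz', 'bpx']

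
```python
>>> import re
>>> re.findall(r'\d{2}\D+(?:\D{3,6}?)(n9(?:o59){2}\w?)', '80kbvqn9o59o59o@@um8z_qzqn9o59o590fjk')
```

['n9o59o59o']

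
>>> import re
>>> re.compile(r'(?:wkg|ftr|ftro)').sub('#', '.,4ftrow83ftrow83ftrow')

`|` is ordered: at each position the engine commits to the first alternative that works.
Matches: at [3:6] → 'ftr'; at [10:13] → 'ftr'; at [17:20] → 'ftr'.
Each match is replaced by '#'.

'.,4#ow83#ow83#ow'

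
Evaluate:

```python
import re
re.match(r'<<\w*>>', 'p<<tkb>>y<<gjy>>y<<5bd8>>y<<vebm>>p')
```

None

`re.match` only tries the pattern at the start of the string.
Here position 0 doesn't satisfy it, so the call returns None.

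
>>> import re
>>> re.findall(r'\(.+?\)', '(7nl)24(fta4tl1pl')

['(7nl)']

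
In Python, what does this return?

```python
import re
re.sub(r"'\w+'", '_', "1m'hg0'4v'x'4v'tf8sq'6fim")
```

Matches: at [2:7] → "'hg0'"; at [9:12] → "'x'"; at [14:21] → "'tf8sq'".
Each match is replaced by '_'.

'1m_4v_4v_6fim'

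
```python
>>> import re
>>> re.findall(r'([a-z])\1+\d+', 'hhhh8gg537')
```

The backreference `\1` re-matches whatever the first group consumed, character for character.
Walking the string: at [0:5] match 'hhhh8', group 1 = 'h'; at [5:10] match 'gg537', group 1 = 'g'.
Because there's exactly one group, `findall` drops the full match and keeps group 1 from each hit.

['h', 'g']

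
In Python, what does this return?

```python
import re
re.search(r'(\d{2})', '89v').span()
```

The match spans [0:2] → '89'.

(0, 2)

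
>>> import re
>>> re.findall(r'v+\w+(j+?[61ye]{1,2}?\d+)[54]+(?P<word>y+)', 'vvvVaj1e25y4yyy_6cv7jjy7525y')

[('jy752', 'y')]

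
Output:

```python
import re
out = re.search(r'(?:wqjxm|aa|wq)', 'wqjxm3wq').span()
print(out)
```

Alternation tries branches left to right and keeps the first one that lets the overall match succeed at that position.
The match spans [0:5] → 'wqjxm'.

(0, 5)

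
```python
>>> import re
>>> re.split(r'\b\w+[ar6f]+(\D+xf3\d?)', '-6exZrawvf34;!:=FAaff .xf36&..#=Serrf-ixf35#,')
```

With a capturing group present, the delimiter's captured portion is kept in the result list.

['-6exZrawvf34;!:=', ' .xf36', '&..#=', '-ixf35', '#,']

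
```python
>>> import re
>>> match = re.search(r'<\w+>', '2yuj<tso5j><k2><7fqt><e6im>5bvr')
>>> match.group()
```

'<tso5j>'

`re.search` tries every starting position until one works.
The match spans [4:11] → '<tso5j>'.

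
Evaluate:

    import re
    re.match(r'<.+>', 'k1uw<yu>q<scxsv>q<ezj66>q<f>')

None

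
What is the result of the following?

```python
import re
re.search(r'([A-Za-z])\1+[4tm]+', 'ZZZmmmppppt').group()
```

'ZZZmmm'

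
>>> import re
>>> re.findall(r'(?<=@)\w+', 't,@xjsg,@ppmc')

The `(?=…)`/`(?<=…)` assertion just peeks at neighbouring text; it doesn't advance the match position.
Walking the string: at [3:7] → 'xjsg'; at [9:13] → 'ppmc'.
With no groups in the pattern, `findall` gives back each whole match — 2 here.

['xjsg', 'ppmc']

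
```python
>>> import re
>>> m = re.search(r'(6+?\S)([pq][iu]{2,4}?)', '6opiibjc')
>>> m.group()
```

Pattern: one or more of the literal '6' (lazy), then a non-whitespace character (captured); then one of [pq], then 2 to 4 of one of [iu] (lazy) (captured).
`re.search` tries every starting position until one works.
The match spans [0:5] → '6opii'.
Captured: group 1 = '6o', group 2 = 'pii'.

'6opii'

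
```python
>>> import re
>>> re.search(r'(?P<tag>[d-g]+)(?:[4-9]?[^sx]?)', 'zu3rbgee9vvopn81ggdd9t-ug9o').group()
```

The pattern matches one or more of a character in [d-g] (captured as 'tag'); then optionally a character in [4-9], then optionally any character except [sx] (non-capturing group).
The match spans [5:10] → 'gee9v'.

'gee9v'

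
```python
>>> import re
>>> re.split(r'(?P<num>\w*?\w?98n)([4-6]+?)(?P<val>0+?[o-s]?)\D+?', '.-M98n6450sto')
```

['.-', 'M98n', '645', '0s', 'o']

Lazy quantifiers expand one character at a time until the remainder of the pattern can match.
`re.split` interleaves the captured-group text with the surrounding fragments.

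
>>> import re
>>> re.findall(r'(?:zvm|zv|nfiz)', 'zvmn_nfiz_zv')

The regex engine tests alternatives in the order written; an earlier branch that matches wins even if a later one would match more.
Walking the string: at [0:3] → 'zvm'; at [5:9] → 'nfiz'; at [10:12] → 'zv'.
`findall` yields the raw match text (3 of them) because the pattern has no groups.

['zvm', 'nfiz', 'zv']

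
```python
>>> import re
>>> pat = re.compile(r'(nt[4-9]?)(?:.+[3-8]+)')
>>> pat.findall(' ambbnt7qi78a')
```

This matches the literal 'nt', then optionally a character in [4-9] (captured); then one or more of any character, then one or more of a character in [3-8] (non-capturing group).
Walking the string: at [5:12] match 'nt7qi78', group 1 = 'nt7'.
With a single group, `findall` returns only what that group captured — 1 item.

['nt7']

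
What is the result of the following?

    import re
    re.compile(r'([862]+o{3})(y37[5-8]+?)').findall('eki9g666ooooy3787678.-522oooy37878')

[('22ooo', 'y378')]

This matches one or more of one of [862], then exactly 3 of a literal 'o' (captured); then the literal 'y37', then one or more of a character in [5-8] (lazy) (captured).
With the lazy modifier that quantifier settles for the fewest repetitions that let the rest of the pattern succeed (the atoms after it are unaffected and can still be greedy).
Scanning left to right: at [23:32] match '22oooy378', groups = ('22ooo', 'y378').
`findall` packs the 2 group values into a tuple for every match.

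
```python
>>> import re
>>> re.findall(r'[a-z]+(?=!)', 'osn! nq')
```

['osn']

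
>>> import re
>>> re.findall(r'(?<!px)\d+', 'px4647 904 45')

The negative lookaround is zero-width — it rules out positions where the adjacent text would match, without consuming anything.
Matches: at [3:6] → '647'; at [7:10] → '904'; at [11:13] → '45'.
Since nothing is captured, `findall` lists the 3 matched substrings directly.

['647', '904', '45']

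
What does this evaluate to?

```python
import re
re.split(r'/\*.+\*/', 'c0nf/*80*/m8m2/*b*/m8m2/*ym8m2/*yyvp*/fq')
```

['c0nf', 'fq']

Each match becomes a cut point; 2 segments remain.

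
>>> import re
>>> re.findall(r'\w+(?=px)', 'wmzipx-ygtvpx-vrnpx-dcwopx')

Lookahead/lookbehind check context without consuming it, so the matched span excludes the asserted characters.
No capturing groups, so `findall` returns the 4 full match strings.

['wmzi', 'ygtv', 'vrn', 'dcwo']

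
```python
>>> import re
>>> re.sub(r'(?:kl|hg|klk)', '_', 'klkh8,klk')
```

'_kh8,_k'

Alternation tries branches left to right and keeps the first one that lets the overall match succeed at that position.
Every occurrence is swapped for '_'.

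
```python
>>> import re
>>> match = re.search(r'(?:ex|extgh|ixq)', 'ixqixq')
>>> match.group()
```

`re.search` tries every starting position until one works.
The match spans [0:3] → 'ixq'.

'ixq'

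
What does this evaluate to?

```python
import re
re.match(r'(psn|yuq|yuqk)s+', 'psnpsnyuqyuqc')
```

None

With `match`, the pattern is implicitly anchored at the beginning.
Here position 0 doesn't satisfy it, so the call returns None.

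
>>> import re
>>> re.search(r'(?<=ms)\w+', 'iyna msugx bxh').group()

'ugx'

Because the assertion is zero-width, the text it checks is not consumed and won't appear in the result.
`re.search` tries every starting position until one works.
The match spans [7:10] → 'ugx'.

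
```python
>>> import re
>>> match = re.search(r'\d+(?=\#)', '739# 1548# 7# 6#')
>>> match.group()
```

Because the assertion is zero-width, the text it checks is not consumed and won't appear in the result.
The match spans [0:3] → '739'.

'739'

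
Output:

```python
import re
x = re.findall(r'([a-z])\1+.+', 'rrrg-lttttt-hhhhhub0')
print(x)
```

['r']

After group 1 captures some text, `\1` only succeeds where that same text appears again.
With a single group, `findall` returns only what that group captured — 1 item.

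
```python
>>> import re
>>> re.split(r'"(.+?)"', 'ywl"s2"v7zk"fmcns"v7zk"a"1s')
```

A `+?`/`*?`/`{m,n}?` starts at its minimum and grows only as far as needed for what follows to match.
Matches to split on: at [3:7] → '"s2"'; at [11:18] → '"fmcns"'; at [22:25] → '"a"'.
The group in the pattern means `split` returns the separators' captures alongside the pieces.

['ywl', 's2', 'v7zk', 'fmcns', 'v7zk', 'a', '1s']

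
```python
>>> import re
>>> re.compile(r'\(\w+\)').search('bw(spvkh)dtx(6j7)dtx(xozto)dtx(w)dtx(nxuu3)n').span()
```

(2, 9)

The match spans [2:9] → '(spvkh)'.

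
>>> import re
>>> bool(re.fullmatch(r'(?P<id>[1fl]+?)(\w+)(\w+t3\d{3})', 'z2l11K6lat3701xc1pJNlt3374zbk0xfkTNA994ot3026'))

The pattern matches one or more of one of [1fl] (lazy) (captured as 'id'); then one or more of a word character (captured); then one or more of a word character, then the literal 't3', then exactly 3 of a digit (captured).
`re.fullmatch` requires the pattern to consume the entire string.
Here the pattern can't cover the whole string, so the call returns None, and `bool(None)` is False.

False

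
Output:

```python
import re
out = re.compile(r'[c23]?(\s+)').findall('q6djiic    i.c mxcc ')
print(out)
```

['    ', ' ', ' ']

The pattern matches optionally one of [c23]; then one or more of whitespace (captured).
With a single group, `findall` returns only what that group captured — 3 items.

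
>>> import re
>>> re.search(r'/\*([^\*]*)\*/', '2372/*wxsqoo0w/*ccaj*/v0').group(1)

'ccaj'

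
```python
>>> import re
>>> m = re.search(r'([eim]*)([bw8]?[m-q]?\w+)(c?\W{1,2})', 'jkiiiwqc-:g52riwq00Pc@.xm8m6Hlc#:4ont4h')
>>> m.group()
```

'jkiiiwqc-:'

Pattern: zero or more of one of [eim] (captured); then optionally one of [bw8], then optionally a character in [m-q], then one or more of a word character (captured); then optionally a literal 'c', then 1 to 2 of a non-word character (captured).
Unlike `match`, `search` isn't anchored — it looks for the pattern anywhere in the string.
The match spans [0:10] → 'jkiiiwqc-:'.
Captured: group 1 = '', group 2 = 'jkiiiwqc', group 3 = '-:'.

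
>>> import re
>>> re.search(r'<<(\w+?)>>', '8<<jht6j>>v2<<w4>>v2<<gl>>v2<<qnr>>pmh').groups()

('jht6j',)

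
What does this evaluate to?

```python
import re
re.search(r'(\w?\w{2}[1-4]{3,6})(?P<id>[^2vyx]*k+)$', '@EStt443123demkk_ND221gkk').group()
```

The pattern matches optionally a word character, then exactly 2 of a word character, then 3 to 6 of a character in [1-4] (captured); then zero or more of any character except [2vyx], then one or more of a literal 'k' (captured as 'id'); then anchored at the end.
`re.search` scans for the first position where the pattern succeeds.
The match spans [16:25] → '_ND221gkk'.
Captured: group 1 = '_ND221', group 2 = 'gkk'.

'_ND221gkk'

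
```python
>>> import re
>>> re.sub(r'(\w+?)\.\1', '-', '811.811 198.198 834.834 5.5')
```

'- - - -'

A backreference is literal: `\1` must see the identical characters the first group matched.
Each match is replaced by '-'.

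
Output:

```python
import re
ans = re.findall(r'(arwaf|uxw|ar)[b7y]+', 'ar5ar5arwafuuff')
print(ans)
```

[]

Because there's exactly one group, `findall` drops the full match and keeps group 1 from each hit.
Nothing in the string satisfies the pattern, so the list is empty.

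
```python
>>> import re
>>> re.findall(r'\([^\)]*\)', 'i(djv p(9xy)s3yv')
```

`findall` yields the raw match text (1 of them) because the pattern has no groups.

['(djv p(9xy)']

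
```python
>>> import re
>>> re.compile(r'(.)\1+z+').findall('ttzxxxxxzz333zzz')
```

A backreference is literal: `\1` must see the identical characters the first group matched.
With a single group, `findall` returns only what that group captured — 3 items.

['t', 'x', '3']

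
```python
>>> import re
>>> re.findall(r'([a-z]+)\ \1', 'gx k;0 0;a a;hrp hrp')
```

['a', 'hrp']

A backreference is literal: `\1` must see the identical characters the first group matched.
Scanning left to right: at [9:12] match 'a a', group 1 = 'a'; at [13:20] match 'hrp hrp', group 1 = 'hrp'.
One capturing group, so `findall` returns just the captured substring from each match — 2 in all.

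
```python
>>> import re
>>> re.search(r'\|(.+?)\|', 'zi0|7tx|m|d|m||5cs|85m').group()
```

'|7tx|'

A `+?`/`*?`/`{m,n}?` starts at its minimum and grows only as far as needed for what follows to match.
`re.search` tries every starting position until one works.
The match spans [3:8] → '|7tx|'.
Captured: group 1 = '7tx'.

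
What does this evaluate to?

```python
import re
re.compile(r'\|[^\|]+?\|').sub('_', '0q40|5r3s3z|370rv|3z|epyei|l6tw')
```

Matches: at [4:12] → '|5r3s3z|'; at [17:21] → '|3z|'.
`sub` substitutes '_' at each match site.

'0q40_370rv_epyei|l6tw'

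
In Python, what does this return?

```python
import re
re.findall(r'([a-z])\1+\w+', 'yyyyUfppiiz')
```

['y']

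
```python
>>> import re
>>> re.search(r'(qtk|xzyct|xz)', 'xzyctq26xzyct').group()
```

'xzyct'

Alternation tries branches left to right and keeps the first one that lets the overall match succeed at that position.
The match spans [0:5] → 'xzyct'.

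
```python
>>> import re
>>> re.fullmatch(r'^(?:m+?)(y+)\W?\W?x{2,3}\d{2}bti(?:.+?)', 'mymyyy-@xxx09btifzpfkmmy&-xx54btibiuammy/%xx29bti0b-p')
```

None

The pattern matches anchored at the start of the string; then one or more of a literal 'm' (lazy) (non-capturing group); then one or more of a literal 'y' (captured); then optionally a non-word character, then optionally a non-word character, then 2 to 3 of the literal 'x'; then exactly 2 of a digit, then the literal 'bti'; then one or more of any character (lazy) (non-capturing group).
For `fullmatch`, every character of the input must be accounted for by the pattern.
Here there's no way to consume every character, so the call returns None.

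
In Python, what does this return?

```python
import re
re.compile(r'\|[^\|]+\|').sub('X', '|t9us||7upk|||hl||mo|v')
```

Matches: at [0:6] → '|t9us|'; at [6:12] → '|7upk|'; at [13:17] → '|hl|'; at [17:21] → '|mo|'.
`sub` substitutes 'X' at each match site.

'XX|XXv'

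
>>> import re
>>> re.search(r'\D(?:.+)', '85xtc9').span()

(2, 6)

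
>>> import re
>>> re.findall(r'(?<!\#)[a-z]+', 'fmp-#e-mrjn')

The negative lookaround is zero-width — it rules out positions where the adjacent text would match, without consuming anything.
Walking the string: at [0:3] → 'fmp'; at [7:11] → 'mrjn'.
Since nothing is captured, `findall` lists the 2 matched substrings directly.

['fmp', 'mrjn']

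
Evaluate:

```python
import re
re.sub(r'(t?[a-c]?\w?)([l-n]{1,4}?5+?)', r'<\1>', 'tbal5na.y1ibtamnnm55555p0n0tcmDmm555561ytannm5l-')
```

'<tba>na.y1ib<tam>5555p0n0tcm<D>55561y<tan>l-'

With the lazy modifier that quantifier settles for the fewest repetitions that let the rest of the pattern succeed (the atoms after it are unaffected and can still be greedy).
The replacement refers to a captured group, so each match is rewritten using its own captured text.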